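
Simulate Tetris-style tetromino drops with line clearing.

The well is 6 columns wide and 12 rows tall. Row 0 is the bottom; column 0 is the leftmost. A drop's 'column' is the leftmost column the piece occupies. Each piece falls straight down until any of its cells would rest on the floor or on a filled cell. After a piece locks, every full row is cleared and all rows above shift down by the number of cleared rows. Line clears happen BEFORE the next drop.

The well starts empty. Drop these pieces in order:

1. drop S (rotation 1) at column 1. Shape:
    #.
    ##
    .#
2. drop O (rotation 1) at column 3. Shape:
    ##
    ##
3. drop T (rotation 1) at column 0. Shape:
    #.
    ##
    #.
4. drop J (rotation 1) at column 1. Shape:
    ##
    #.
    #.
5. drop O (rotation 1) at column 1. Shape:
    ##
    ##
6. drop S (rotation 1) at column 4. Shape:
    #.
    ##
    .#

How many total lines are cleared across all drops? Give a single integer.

Answer: 0

Derivation:
Drop 1: S rot1 at col 1 lands with bottom-row=0; cleared 0 line(s) (total 0); column heights now [0 3 2 0 0 0], max=3
Drop 2: O rot1 at col 3 lands with bottom-row=0; cleared 0 line(s) (total 0); column heights now [0 3 2 2 2 0], max=3
Drop 3: T rot1 at col 0 lands with bottom-row=2; cleared 0 line(s) (total 0); column heights now [5 4 2 2 2 0], max=5
Drop 4: J rot1 at col 1 lands with bottom-row=4; cleared 0 line(s) (total 0); column heights now [5 7 7 2 2 0], max=7
Drop 5: O rot1 at col 1 lands with bottom-row=7; cleared 0 line(s) (total 0); column heights now [5 9 9 2 2 0], max=9
Drop 6: S rot1 at col 4 lands with bottom-row=1; cleared 0 line(s) (total 0); column heights now [5 9 9 2 4 3], max=9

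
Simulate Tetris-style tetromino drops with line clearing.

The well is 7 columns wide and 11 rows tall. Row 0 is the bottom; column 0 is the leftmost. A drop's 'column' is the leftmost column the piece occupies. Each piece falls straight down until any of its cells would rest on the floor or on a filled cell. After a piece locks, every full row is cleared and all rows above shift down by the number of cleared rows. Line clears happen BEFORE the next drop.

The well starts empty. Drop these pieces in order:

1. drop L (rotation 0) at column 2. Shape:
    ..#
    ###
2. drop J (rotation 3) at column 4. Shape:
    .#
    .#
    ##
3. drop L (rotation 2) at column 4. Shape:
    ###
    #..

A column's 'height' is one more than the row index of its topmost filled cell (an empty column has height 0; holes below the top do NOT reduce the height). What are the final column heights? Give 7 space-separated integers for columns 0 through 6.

Drop 1: L rot0 at col 2 lands with bottom-row=0; cleared 0 line(s) (total 0); column heights now [0 0 1 1 2 0 0], max=2
Drop 2: J rot3 at col 4 lands with bottom-row=2; cleared 0 line(s) (total 0); column heights now [0 0 1 1 3 5 0], max=5
Drop 3: L rot2 at col 4 lands with bottom-row=4; cleared 0 line(s) (total 0); column heights now [0 0 1 1 6 6 6], max=6

Answer: 0 0 1 1 6 6 6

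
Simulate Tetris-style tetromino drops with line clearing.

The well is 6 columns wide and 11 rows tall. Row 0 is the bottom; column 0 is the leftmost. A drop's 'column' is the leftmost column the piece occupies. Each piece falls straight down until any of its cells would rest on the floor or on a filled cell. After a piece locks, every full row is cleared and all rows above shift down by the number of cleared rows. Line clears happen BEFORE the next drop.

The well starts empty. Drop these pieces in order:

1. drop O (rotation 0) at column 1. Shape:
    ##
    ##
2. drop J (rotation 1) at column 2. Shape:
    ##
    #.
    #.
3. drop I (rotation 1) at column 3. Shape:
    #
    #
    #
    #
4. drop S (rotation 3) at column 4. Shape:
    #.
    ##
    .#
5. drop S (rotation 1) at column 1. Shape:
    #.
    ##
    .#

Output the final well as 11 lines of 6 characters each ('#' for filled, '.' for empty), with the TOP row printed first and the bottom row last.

Answer: ......
......
...#..
.#.#..
.###..
..##..
..##..
..#...
..#.#.
.##.##
.##..#

Derivation:
Drop 1: O rot0 at col 1 lands with bottom-row=0; cleared 0 line(s) (total 0); column heights now [0 2 2 0 0 0], max=2
Drop 2: J rot1 at col 2 lands with bottom-row=2; cleared 0 line(s) (total 0); column heights now [0 2 5 5 0 0], max=5
Drop 3: I rot1 at col 3 lands with bottom-row=5; cleared 0 line(s) (total 0); column heights now [0 2 5 9 0 0], max=9
Drop 4: S rot3 at col 4 lands with bottom-row=0; cleared 0 line(s) (total 0); column heights now [0 2 5 9 3 2], max=9
Drop 5: S rot1 at col 1 lands with bottom-row=5; cleared 0 line(s) (total 0); column heights now [0 8 7 9 3 2], max=9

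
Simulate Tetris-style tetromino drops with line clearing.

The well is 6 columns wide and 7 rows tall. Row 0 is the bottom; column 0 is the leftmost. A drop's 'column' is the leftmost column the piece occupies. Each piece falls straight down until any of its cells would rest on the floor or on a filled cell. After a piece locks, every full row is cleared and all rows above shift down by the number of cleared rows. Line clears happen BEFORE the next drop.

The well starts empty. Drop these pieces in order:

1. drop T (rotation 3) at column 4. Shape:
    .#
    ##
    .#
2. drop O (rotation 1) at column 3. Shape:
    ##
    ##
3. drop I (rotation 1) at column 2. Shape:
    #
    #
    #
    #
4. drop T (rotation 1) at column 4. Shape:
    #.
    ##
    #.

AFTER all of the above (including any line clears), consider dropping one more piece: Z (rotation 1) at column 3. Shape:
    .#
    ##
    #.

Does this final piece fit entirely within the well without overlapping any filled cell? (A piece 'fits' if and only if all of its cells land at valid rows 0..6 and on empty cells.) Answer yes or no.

Answer: no

Derivation:
Drop 1: T rot3 at col 4 lands with bottom-row=0; cleared 0 line(s) (total 0); column heights now [0 0 0 0 2 3], max=3
Drop 2: O rot1 at col 3 lands with bottom-row=2; cleared 0 line(s) (total 0); column heights now [0 0 0 4 4 3], max=4
Drop 3: I rot1 at col 2 lands with bottom-row=0; cleared 0 line(s) (total 0); column heights now [0 0 4 4 4 3], max=4
Drop 4: T rot1 at col 4 lands with bottom-row=4; cleared 0 line(s) (total 0); column heights now [0 0 4 4 7 6], max=7
Test piece Z rot1 at col 3 (width 2): heights before test = [0 0 4 4 7 6]; fits = False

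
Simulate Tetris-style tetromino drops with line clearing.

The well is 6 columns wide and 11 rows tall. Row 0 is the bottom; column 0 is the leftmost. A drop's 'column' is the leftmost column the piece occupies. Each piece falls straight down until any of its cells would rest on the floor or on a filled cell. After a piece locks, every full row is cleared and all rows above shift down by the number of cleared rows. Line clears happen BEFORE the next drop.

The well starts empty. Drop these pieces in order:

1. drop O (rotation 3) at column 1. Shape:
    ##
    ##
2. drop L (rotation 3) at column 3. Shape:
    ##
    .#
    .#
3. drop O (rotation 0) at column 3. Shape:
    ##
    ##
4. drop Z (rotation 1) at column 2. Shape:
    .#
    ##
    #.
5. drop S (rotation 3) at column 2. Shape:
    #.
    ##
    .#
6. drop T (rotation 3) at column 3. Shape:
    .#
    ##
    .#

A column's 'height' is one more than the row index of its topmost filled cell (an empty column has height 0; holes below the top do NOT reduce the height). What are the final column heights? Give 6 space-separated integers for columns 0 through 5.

Drop 1: O rot3 at col 1 lands with bottom-row=0; cleared 0 line(s) (total 0); column heights now [0 2 2 0 0 0], max=2
Drop 2: L rot3 at col 3 lands with bottom-row=0; cleared 0 line(s) (total 0); column heights now [0 2 2 3 3 0], max=3
Drop 3: O rot0 at col 3 lands with bottom-row=3; cleared 0 line(s) (total 0); column heights now [0 2 2 5 5 0], max=5
Drop 4: Z rot1 at col 2 lands with bottom-row=4; cleared 0 line(s) (total 0); column heights now [0 2 6 7 5 0], max=7
Drop 5: S rot3 at col 2 lands with bottom-row=7; cleared 0 line(s) (total 0); column heights now [0 2 10 9 5 0], max=10
Drop 6: T rot3 at col 3 lands with bottom-row=8; cleared 0 line(s) (total 0); column heights now [0 2 10 10 11 0], max=11

Answer: 0 2 10 10 11 0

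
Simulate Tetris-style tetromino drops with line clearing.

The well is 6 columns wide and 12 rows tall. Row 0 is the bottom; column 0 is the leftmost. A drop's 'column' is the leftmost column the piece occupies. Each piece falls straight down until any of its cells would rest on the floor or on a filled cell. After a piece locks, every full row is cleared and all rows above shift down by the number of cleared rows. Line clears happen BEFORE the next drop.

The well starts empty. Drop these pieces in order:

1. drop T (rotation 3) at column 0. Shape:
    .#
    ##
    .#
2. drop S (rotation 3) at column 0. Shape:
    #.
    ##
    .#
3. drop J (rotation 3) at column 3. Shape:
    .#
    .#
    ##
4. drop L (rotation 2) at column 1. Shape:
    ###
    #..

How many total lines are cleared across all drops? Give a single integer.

Drop 1: T rot3 at col 0 lands with bottom-row=0; cleared 0 line(s) (total 0); column heights now [2 3 0 0 0 0], max=3
Drop 2: S rot3 at col 0 lands with bottom-row=3; cleared 0 line(s) (total 0); column heights now [6 5 0 0 0 0], max=6
Drop 3: J rot3 at col 3 lands with bottom-row=0; cleared 0 line(s) (total 0); column heights now [6 5 0 1 3 0], max=6
Drop 4: L rot2 at col 1 lands with bottom-row=5; cleared 0 line(s) (total 0); column heights now [6 7 7 7 3 0], max=7

Answer: 0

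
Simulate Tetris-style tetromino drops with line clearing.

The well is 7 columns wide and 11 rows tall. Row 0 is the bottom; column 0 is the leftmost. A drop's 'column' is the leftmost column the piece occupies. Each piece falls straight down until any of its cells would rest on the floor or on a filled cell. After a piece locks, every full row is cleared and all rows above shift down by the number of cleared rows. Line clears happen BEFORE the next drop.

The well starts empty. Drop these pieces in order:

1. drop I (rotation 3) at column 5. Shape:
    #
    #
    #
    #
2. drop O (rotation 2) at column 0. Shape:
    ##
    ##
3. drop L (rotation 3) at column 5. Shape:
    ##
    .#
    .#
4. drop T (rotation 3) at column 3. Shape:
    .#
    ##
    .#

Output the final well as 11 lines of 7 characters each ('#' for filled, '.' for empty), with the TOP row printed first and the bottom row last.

Answer: .......
.......
.......
.......
.......
.......
.....##
.....##
....###
##.###.
##..##.

Derivation:
Drop 1: I rot3 at col 5 lands with bottom-row=0; cleared 0 line(s) (total 0); column heights now [0 0 0 0 0 4 0], max=4
Drop 2: O rot2 at col 0 lands with bottom-row=0; cleared 0 line(s) (total 0); column heights now [2 2 0 0 0 4 0], max=4
Drop 3: L rot3 at col 5 lands with bottom-row=2; cleared 0 line(s) (total 0); column heights now [2 2 0 0 0 5 5], max=5
Drop 4: T rot3 at col 3 lands with bottom-row=0; cleared 0 line(s) (total 0); column heights now [2 2 0 2 3 5 5], max=5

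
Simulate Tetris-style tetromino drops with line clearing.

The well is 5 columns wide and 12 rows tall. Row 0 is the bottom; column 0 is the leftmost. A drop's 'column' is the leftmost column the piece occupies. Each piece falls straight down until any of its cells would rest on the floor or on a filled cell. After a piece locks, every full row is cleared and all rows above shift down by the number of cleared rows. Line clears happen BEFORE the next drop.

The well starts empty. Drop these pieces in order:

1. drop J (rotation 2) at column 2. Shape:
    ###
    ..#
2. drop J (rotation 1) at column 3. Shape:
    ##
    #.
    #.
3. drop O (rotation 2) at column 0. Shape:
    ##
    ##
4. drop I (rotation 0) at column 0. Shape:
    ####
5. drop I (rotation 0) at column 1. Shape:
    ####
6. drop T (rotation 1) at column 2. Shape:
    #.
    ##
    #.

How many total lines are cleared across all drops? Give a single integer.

Answer: 1

Derivation:
Drop 1: J rot2 at col 2 lands with bottom-row=0; cleared 0 line(s) (total 0); column heights now [0 0 2 2 2], max=2
Drop 2: J rot1 at col 3 lands with bottom-row=2; cleared 0 line(s) (total 0); column heights now [0 0 2 5 5], max=5
Drop 3: O rot2 at col 0 lands with bottom-row=0; cleared 1 line(s) (total 1); column heights now [1 1 0 4 4], max=4
Drop 4: I rot0 at col 0 lands with bottom-row=4; cleared 0 line(s) (total 1); column heights now [5 5 5 5 4], max=5
Drop 5: I rot0 at col 1 lands with bottom-row=5; cleared 0 line(s) (total 1); column heights now [5 6 6 6 6], max=6
Drop 6: T rot1 at col 2 lands with bottom-row=6; cleared 0 line(s) (total 1); column heights now [5 6 9 8 6], max=9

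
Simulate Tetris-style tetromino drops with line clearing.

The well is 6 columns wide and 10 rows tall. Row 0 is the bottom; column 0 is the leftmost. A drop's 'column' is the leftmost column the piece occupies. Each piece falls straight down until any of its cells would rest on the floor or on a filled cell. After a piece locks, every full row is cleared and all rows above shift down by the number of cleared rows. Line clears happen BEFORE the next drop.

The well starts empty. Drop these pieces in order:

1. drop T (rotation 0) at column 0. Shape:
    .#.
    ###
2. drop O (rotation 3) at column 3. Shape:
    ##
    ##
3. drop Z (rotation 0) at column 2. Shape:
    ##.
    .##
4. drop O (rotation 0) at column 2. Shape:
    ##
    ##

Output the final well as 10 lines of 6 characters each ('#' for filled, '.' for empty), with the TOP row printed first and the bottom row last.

Answer: ......
......
......
......
..##..
..##..
..##..
...##.
.#.##.
#####.

Derivation:
Drop 1: T rot0 at col 0 lands with bottom-row=0; cleared 0 line(s) (total 0); column heights now [1 2 1 0 0 0], max=2
Drop 2: O rot3 at col 3 lands with bottom-row=0; cleared 0 line(s) (total 0); column heights now [1 2 1 2 2 0], max=2
Drop 3: Z rot0 at col 2 lands with bottom-row=2; cleared 0 line(s) (total 0); column heights now [1 2 4 4 3 0], max=4
Drop 4: O rot0 at col 2 lands with bottom-row=4; cleared 0 line(s) (total 0); column heights now [1 2 6 6 3 0], max=6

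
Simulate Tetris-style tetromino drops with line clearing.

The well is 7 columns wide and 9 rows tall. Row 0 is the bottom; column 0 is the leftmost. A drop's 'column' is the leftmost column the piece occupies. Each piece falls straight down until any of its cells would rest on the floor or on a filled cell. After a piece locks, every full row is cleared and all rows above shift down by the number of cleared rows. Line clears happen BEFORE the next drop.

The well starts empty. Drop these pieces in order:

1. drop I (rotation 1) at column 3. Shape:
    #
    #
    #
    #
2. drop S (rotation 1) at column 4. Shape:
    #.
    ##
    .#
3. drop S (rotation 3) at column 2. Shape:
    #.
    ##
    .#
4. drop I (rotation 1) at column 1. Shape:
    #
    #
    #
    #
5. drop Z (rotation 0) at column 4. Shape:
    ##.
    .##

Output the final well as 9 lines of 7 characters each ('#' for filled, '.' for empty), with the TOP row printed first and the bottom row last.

Drop 1: I rot1 at col 3 lands with bottom-row=0; cleared 0 line(s) (total 0); column heights now [0 0 0 4 0 0 0], max=4
Drop 2: S rot1 at col 4 lands with bottom-row=0; cleared 0 line(s) (total 0); column heights now [0 0 0 4 3 2 0], max=4
Drop 3: S rot3 at col 2 lands with bottom-row=4; cleared 0 line(s) (total 0); column heights now [0 0 7 6 3 2 0], max=7
Drop 4: I rot1 at col 1 lands with bottom-row=0; cleared 0 line(s) (total 0); column heights now [0 4 7 6 3 2 0], max=7
Drop 5: Z rot0 at col 4 lands with bottom-row=2; cleared 0 line(s) (total 0); column heights now [0 4 7 6 4 4 3], max=7

Answer: .......
.......
..#....
..##...
...#...
.#.###.
.#.####
.#.###.
.#.#.#.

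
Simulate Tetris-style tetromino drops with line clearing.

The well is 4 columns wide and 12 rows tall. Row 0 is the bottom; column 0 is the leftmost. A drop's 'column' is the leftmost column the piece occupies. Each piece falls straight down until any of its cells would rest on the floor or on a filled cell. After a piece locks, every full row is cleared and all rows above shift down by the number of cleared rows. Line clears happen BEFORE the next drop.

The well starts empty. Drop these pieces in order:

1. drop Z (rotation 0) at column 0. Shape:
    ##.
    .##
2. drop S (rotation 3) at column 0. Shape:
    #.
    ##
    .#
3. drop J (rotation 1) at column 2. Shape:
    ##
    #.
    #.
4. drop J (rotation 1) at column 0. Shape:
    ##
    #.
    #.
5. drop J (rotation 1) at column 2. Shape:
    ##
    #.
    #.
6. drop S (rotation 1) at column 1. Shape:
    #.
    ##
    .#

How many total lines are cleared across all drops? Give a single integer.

Answer: 1

Derivation:
Drop 1: Z rot0 at col 0 lands with bottom-row=0; cleared 0 line(s) (total 0); column heights now [2 2 1 0], max=2
Drop 2: S rot3 at col 0 lands with bottom-row=2; cleared 0 line(s) (total 0); column heights now [5 4 1 0], max=5
Drop 3: J rot1 at col 2 lands with bottom-row=1; cleared 1 line(s) (total 1); column heights now [4 3 3 0], max=4
Drop 4: J rot1 at col 0 lands with bottom-row=4; cleared 0 line(s) (total 1); column heights now [7 7 3 0], max=7
Drop 5: J rot1 at col 2 lands with bottom-row=3; cleared 0 line(s) (total 1); column heights now [7 7 6 6], max=7
Drop 6: S rot1 at col 1 lands with bottom-row=6; cleared 0 line(s) (total 1); column heights now [7 9 8 6], max=9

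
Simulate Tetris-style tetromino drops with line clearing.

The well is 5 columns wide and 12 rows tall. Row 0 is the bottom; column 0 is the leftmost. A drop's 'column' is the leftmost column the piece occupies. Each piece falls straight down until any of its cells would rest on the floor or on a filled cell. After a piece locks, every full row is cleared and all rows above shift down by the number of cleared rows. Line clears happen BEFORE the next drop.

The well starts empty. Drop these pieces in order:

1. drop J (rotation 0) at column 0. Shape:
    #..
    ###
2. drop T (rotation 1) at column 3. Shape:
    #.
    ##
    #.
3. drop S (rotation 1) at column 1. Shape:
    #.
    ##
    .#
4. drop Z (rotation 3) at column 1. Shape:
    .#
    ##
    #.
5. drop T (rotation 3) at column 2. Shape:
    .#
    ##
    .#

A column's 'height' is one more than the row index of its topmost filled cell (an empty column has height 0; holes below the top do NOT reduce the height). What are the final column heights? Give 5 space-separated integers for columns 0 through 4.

Drop 1: J rot0 at col 0 lands with bottom-row=0; cleared 0 line(s) (total 0); column heights now [2 1 1 0 0], max=2
Drop 2: T rot1 at col 3 lands with bottom-row=0; cleared 0 line(s) (total 0); column heights now [2 1 1 3 2], max=3
Drop 3: S rot1 at col 1 lands with bottom-row=1; cleared 0 line(s) (total 0); column heights now [2 4 3 3 2], max=4
Drop 4: Z rot3 at col 1 lands with bottom-row=4; cleared 0 line(s) (total 0); column heights now [2 6 7 3 2], max=7
Drop 5: T rot3 at col 2 lands with bottom-row=6; cleared 0 line(s) (total 0); column heights now [2 6 8 9 2], max=9

Answer: 2 6 8 9 2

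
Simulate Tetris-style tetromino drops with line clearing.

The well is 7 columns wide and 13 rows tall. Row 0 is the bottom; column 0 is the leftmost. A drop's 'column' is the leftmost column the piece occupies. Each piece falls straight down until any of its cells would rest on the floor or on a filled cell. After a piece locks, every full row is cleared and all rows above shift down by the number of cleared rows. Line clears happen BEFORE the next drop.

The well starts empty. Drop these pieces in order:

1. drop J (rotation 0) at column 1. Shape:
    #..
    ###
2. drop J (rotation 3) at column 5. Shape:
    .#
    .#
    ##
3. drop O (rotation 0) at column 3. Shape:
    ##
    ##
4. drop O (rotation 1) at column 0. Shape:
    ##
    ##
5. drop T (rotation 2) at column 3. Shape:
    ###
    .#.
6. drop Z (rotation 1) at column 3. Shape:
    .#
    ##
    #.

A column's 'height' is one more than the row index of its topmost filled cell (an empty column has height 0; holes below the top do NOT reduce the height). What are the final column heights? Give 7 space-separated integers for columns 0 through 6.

Drop 1: J rot0 at col 1 lands with bottom-row=0; cleared 0 line(s) (total 0); column heights now [0 2 1 1 0 0 0], max=2
Drop 2: J rot3 at col 5 lands with bottom-row=0; cleared 0 line(s) (total 0); column heights now [0 2 1 1 0 1 3], max=3
Drop 3: O rot0 at col 3 lands with bottom-row=1; cleared 0 line(s) (total 0); column heights now [0 2 1 3 3 1 3], max=3
Drop 4: O rot1 at col 0 lands with bottom-row=2; cleared 0 line(s) (total 0); column heights now [4 4 1 3 3 1 3], max=4
Drop 5: T rot2 at col 3 lands with bottom-row=3; cleared 0 line(s) (total 0); column heights now [4 4 1 5 5 5 3], max=5
Drop 6: Z rot1 at col 3 lands with bottom-row=5; cleared 0 line(s) (total 0); column heights now [4 4 1 7 8 5 3], max=8

Answer: 4 4 1 7 8 5 3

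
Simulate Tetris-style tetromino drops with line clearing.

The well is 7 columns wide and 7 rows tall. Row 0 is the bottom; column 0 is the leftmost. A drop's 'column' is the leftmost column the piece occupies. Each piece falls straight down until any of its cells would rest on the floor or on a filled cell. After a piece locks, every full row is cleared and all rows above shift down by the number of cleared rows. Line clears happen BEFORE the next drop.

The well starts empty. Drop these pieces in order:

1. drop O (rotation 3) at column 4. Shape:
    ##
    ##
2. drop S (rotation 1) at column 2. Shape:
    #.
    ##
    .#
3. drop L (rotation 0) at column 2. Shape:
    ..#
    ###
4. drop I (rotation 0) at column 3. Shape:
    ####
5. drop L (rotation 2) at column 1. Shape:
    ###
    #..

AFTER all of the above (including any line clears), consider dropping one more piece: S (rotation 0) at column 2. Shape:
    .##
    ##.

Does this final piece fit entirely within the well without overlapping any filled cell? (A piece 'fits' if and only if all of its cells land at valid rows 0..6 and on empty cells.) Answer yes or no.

Drop 1: O rot3 at col 4 lands with bottom-row=0; cleared 0 line(s) (total 0); column heights now [0 0 0 0 2 2 0], max=2
Drop 2: S rot1 at col 2 lands with bottom-row=0; cleared 0 line(s) (total 0); column heights now [0 0 3 2 2 2 0], max=3
Drop 3: L rot0 at col 2 lands with bottom-row=3; cleared 0 line(s) (total 0); column heights now [0 0 4 4 5 2 0], max=5
Drop 4: I rot0 at col 3 lands with bottom-row=5; cleared 0 line(s) (total 0); column heights now [0 0 4 6 6 6 6], max=6
Drop 5: L rot2 at col 1 lands with bottom-row=5; cleared 0 line(s) (total 0); column heights now [0 7 7 7 6 6 6], max=7
Test piece S rot0 at col 2 (width 3): heights before test = [0 7 7 7 6 6 6]; fits = False

Answer: no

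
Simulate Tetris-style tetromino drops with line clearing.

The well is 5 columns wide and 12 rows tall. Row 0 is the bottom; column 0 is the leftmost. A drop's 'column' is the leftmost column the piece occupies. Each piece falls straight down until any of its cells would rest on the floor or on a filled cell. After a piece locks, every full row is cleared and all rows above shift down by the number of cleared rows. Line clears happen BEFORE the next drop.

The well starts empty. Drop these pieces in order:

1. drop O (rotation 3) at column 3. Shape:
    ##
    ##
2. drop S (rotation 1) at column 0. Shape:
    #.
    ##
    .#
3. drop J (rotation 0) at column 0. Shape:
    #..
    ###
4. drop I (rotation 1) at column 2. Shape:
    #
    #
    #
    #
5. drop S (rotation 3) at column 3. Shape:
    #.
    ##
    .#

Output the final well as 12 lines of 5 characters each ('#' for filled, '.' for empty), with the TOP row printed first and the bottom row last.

Drop 1: O rot3 at col 3 lands with bottom-row=0; cleared 0 line(s) (total 0); column heights now [0 0 0 2 2], max=2
Drop 2: S rot1 at col 0 lands with bottom-row=0; cleared 0 line(s) (total 0); column heights now [3 2 0 2 2], max=3
Drop 3: J rot0 at col 0 lands with bottom-row=3; cleared 0 line(s) (total 0); column heights now [5 4 4 2 2], max=5
Drop 4: I rot1 at col 2 lands with bottom-row=4; cleared 0 line(s) (total 0); column heights now [5 4 8 2 2], max=8
Drop 5: S rot3 at col 3 lands with bottom-row=2; cleared 1 line(s) (total 1); column heights now [4 2 7 4 3], max=7

Answer: .....
.....
.....
.....
.....
..#..
..#..
..#..
#.##.
#...#
##.##
.#.##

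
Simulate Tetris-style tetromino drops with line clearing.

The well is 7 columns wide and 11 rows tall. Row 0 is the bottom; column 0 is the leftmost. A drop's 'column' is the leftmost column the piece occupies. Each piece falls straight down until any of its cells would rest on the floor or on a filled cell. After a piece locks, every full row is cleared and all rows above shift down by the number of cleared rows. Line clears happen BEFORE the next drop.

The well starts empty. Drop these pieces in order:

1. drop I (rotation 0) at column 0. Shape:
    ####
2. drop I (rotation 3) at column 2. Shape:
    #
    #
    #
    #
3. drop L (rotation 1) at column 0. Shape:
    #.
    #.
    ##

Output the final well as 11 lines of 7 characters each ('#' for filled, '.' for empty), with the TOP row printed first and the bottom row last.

Drop 1: I rot0 at col 0 lands with bottom-row=0; cleared 0 line(s) (total 0); column heights now [1 1 1 1 0 0 0], max=1
Drop 2: I rot3 at col 2 lands with bottom-row=1; cleared 0 line(s) (total 0); column heights now [1 1 5 1 0 0 0], max=5
Drop 3: L rot1 at col 0 lands with bottom-row=1; cleared 0 line(s) (total 0); column heights now [4 2 5 1 0 0 0], max=5

Answer: .......
.......
.......
.......
.......
.......
..#....
#.#....
#.#....
###....
####...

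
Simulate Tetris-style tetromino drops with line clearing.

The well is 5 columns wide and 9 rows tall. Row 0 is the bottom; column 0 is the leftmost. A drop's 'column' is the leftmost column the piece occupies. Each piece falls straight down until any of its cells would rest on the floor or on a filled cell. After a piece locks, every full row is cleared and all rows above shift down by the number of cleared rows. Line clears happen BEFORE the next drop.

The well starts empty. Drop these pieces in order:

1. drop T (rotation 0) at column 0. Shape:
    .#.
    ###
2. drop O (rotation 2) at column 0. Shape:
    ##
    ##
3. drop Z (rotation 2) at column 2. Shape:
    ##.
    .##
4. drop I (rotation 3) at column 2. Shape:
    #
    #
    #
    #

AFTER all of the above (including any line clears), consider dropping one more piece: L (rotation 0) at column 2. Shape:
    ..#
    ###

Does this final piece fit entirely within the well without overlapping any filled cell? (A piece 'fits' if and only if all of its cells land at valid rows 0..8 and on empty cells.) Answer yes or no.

Answer: yes

Derivation:
Drop 1: T rot0 at col 0 lands with bottom-row=0; cleared 0 line(s) (total 0); column heights now [1 2 1 0 0], max=2
Drop 2: O rot2 at col 0 lands with bottom-row=2; cleared 0 line(s) (total 0); column heights now [4 4 1 0 0], max=4
Drop 3: Z rot2 at col 2 lands with bottom-row=0; cleared 1 line(s) (total 1); column heights now [3 3 1 1 0], max=3
Drop 4: I rot3 at col 2 lands with bottom-row=1; cleared 0 line(s) (total 1); column heights now [3 3 5 1 0], max=5
Test piece L rot0 at col 2 (width 3): heights before test = [3 3 5 1 0]; fits = True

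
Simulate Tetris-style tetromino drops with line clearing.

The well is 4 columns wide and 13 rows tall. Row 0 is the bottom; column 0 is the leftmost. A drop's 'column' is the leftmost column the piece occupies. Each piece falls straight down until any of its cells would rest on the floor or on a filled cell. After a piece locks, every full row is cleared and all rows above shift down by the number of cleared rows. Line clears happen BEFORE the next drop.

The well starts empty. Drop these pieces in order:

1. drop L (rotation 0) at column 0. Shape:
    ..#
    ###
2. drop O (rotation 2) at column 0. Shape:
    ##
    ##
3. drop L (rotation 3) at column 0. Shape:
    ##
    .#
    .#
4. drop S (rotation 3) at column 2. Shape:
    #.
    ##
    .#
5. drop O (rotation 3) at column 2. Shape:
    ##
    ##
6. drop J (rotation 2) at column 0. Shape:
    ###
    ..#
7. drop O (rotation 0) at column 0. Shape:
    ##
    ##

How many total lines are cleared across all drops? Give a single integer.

Answer: 3

Derivation:
Drop 1: L rot0 at col 0 lands with bottom-row=0; cleared 0 line(s) (total 0); column heights now [1 1 2 0], max=2
Drop 2: O rot2 at col 0 lands with bottom-row=1; cleared 0 line(s) (total 0); column heights now [3 3 2 0], max=3
Drop 3: L rot3 at col 0 lands with bottom-row=3; cleared 0 line(s) (total 0); column heights now [6 6 2 0], max=6
Drop 4: S rot3 at col 2 lands with bottom-row=1; cleared 2 line(s) (total 2); column heights now [4 4 2 0], max=4
Drop 5: O rot3 at col 2 lands with bottom-row=2; cleared 1 line(s) (total 3); column heights now [1 3 3 3], max=3
Drop 6: J rot2 at col 0 lands with bottom-row=3; cleared 0 line(s) (total 3); column heights now [5 5 5 3], max=5
Drop 7: O rot0 at col 0 lands with bottom-row=5; cleared 0 line(s) (total 3); column heights now [7 7 5 3], max=7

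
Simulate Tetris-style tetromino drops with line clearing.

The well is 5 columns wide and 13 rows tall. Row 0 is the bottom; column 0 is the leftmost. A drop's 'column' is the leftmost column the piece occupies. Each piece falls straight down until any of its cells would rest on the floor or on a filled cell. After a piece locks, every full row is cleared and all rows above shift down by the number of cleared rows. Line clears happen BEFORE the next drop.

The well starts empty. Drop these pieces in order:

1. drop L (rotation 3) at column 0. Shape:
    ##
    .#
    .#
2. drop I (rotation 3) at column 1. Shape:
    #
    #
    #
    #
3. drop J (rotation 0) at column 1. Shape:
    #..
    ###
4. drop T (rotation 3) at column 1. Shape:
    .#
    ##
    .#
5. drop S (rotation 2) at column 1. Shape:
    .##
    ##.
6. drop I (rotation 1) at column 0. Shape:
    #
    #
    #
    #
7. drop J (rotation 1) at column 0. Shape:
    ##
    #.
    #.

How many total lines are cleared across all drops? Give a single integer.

Answer: 0

Derivation:
Drop 1: L rot3 at col 0 lands with bottom-row=0; cleared 0 line(s) (total 0); column heights now [3 3 0 0 0], max=3
Drop 2: I rot3 at col 1 lands with bottom-row=3; cleared 0 line(s) (total 0); column heights now [3 7 0 0 0], max=7
Drop 3: J rot0 at col 1 lands with bottom-row=7; cleared 0 line(s) (total 0); column heights now [3 9 8 8 0], max=9
Drop 4: T rot3 at col 1 lands with bottom-row=8; cleared 0 line(s) (total 0); column heights now [3 10 11 8 0], max=11
Drop 5: S rot2 at col 1 lands with bottom-row=11; cleared 0 line(s) (total 0); column heights now [3 12 13 13 0], max=13
Drop 6: I rot1 at col 0 lands with bottom-row=3; cleared 0 line(s) (total 0); column heights now [7 12 13 13 0], max=13
Drop 7: J rot1 at col 0 lands with bottom-row=10; cleared 0 line(s) (total 0); column heights now [13 13 13 13 0], max=13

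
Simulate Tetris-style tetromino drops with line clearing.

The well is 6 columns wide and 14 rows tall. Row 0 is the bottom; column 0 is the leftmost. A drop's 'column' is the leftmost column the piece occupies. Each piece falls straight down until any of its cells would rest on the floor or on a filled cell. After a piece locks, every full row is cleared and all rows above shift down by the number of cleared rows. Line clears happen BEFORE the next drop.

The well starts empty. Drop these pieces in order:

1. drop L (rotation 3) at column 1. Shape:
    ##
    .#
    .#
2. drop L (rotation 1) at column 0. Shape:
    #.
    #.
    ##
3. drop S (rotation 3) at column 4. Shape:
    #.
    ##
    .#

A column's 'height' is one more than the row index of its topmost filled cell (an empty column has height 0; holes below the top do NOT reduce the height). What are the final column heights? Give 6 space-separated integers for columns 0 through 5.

Drop 1: L rot3 at col 1 lands with bottom-row=0; cleared 0 line(s) (total 0); column heights now [0 3 3 0 0 0], max=3
Drop 2: L rot1 at col 0 lands with bottom-row=3; cleared 0 line(s) (total 0); column heights now [6 4 3 0 0 0], max=6
Drop 3: S rot3 at col 4 lands with bottom-row=0; cleared 0 line(s) (total 0); column heights now [6 4 3 0 3 2], max=6

Answer: 6 4 3 0 3 2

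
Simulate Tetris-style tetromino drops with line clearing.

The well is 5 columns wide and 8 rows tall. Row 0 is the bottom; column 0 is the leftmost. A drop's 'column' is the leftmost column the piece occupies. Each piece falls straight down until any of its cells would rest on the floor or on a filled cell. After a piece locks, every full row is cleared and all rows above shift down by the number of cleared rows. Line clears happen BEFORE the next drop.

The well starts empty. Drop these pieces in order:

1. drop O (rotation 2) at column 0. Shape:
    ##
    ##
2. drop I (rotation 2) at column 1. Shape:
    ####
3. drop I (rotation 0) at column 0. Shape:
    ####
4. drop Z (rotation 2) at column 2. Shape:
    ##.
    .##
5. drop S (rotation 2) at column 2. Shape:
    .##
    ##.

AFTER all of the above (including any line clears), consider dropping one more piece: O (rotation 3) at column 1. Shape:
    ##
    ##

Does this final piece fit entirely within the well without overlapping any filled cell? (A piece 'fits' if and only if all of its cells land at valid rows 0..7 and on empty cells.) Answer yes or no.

Answer: no

Derivation:
Drop 1: O rot2 at col 0 lands with bottom-row=0; cleared 0 line(s) (total 0); column heights now [2 2 0 0 0], max=2
Drop 2: I rot2 at col 1 lands with bottom-row=2; cleared 0 line(s) (total 0); column heights now [2 3 3 3 3], max=3
Drop 3: I rot0 at col 0 lands with bottom-row=3; cleared 0 line(s) (total 0); column heights now [4 4 4 4 3], max=4
Drop 4: Z rot2 at col 2 lands with bottom-row=4; cleared 0 line(s) (total 0); column heights now [4 4 6 6 5], max=6
Drop 5: S rot2 at col 2 lands with bottom-row=6; cleared 0 line(s) (total 0); column heights now [4 4 7 8 8], max=8
Test piece O rot3 at col 1 (width 2): heights before test = [4 4 7 8 8]; fits = False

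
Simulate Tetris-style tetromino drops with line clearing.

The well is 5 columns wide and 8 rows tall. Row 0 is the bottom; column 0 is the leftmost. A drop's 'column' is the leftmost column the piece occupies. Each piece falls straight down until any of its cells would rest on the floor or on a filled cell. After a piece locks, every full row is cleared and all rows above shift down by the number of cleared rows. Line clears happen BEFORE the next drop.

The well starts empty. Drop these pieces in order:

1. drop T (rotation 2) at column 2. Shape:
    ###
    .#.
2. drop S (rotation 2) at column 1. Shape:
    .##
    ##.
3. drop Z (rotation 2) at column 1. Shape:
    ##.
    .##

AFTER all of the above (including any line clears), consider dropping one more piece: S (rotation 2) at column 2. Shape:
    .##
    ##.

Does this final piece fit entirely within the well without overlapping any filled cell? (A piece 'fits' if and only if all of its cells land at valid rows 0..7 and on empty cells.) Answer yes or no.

Drop 1: T rot2 at col 2 lands with bottom-row=0; cleared 0 line(s) (total 0); column heights now [0 0 2 2 2], max=2
Drop 2: S rot2 at col 1 lands with bottom-row=2; cleared 0 line(s) (total 0); column heights now [0 3 4 4 2], max=4
Drop 3: Z rot2 at col 1 lands with bottom-row=4; cleared 0 line(s) (total 0); column heights now [0 6 6 5 2], max=6
Test piece S rot2 at col 2 (width 3): heights before test = [0 6 6 5 2]; fits = True

Answer: yes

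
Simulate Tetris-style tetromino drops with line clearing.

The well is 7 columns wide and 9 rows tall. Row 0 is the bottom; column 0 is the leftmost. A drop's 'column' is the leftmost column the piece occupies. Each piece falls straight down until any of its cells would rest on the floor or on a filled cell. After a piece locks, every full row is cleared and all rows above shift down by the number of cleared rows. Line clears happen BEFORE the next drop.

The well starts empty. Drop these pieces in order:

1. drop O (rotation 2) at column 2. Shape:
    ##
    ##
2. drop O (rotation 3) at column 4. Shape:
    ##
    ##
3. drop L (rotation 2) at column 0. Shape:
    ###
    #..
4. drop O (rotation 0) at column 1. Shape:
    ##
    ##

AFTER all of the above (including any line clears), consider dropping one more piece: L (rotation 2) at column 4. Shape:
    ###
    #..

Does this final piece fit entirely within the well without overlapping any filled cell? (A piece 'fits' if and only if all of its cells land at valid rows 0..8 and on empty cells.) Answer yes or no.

Answer: yes

Derivation:
Drop 1: O rot2 at col 2 lands with bottom-row=0; cleared 0 line(s) (total 0); column heights now [0 0 2 2 0 0 0], max=2
Drop 2: O rot3 at col 4 lands with bottom-row=0; cleared 0 line(s) (total 0); column heights now [0 0 2 2 2 2 0], max=2
Drop 3: L rot2 at col 0 lands with bottom-row=1; cleared 0 line(s) (total 0); column heights now [3 3 3 2 2 2 0], max=3
Drop 4: O rot0 at col 1 lands with bottom-row=3; cleared 0 line(s) (total 0); column heights now [3 5 5 2 2 2 0], max=5
Test piece L rot2 at col 4 (width 3): heights before test = [3 5 5 2 2 2 0]; fits = True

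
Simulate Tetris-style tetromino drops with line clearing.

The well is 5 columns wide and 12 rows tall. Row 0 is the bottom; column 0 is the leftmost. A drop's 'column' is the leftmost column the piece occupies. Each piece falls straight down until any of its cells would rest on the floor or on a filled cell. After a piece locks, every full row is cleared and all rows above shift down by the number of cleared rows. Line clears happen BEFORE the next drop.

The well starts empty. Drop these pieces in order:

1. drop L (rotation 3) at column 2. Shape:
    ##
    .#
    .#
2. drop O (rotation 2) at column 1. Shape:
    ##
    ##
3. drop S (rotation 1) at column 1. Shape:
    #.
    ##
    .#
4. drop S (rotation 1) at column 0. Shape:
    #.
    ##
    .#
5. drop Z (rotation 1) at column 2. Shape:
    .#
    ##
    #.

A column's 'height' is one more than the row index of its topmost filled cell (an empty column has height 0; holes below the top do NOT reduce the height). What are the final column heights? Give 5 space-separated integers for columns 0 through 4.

Drop 1: L rot3 at col 2 lands with bottom-row=0; cleared 0 line(s) (total 0); column heights now [0 0 3 3 0], max=3
Drop 2: O rot2 at col 1 lands with bottom-row=3; cleared 0 line(s) (total 0); column heights now [0 5 5 3 0], max=5
Drop 3: S rot1 at col 1 lands with bottom-row=5; cleared 0 line(s) (total 0); column heights now [0 8 7 3 0], max=8
Drop 4: S rot1 at col 0 lands with bottom-row=8; cleared 0 line(s) (total 0); column heights now [11 10 7 3 0], max=11
Drop 5: Z rot1 at col 2 lands with bottom-row=7; cleared 0 line(s) (total 0); column heights now [11 10 9 10 0], max=11

Answer: 11 10 9 10 0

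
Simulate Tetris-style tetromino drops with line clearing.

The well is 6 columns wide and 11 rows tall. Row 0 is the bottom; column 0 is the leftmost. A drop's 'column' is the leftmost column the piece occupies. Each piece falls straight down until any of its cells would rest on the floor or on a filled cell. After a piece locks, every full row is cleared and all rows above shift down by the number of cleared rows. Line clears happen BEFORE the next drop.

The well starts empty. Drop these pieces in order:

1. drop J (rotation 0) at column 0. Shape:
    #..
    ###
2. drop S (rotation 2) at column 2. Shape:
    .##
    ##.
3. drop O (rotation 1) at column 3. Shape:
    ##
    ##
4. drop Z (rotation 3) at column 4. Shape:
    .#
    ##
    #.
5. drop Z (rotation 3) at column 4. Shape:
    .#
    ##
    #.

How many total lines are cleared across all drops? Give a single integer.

Answer: 0

Derivation:
Drop 1: J rot0 at col 0 lands with bottom-row=0; cleared 0 line(s) (total 0); column heights now [2 1 1 0 0 0], max=2
Drop 2: S rot2 at col 2 lands with bottom-row=1; cleared 0 line(s) (total 0); column heights now [2 1 2 3 3 0], max=3
Drop 3: O rot1 at col 3 lands with bottom-row=3; cleared 0 line(s) (total 0); column heights now [2 1 2 5 5 0], max=5
Drop 4: Z rot3 at col 4 lands with bottom-row=5; cleared 0 line(s) (total 0); column heights now [2 1 2 5 7 8], max=8
Drop 5: Z rot3 at col 4 lands with bottom-row=7; cleared 0 line(s) (total 0); column heights now [2 1 2 5 9 10], max=10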